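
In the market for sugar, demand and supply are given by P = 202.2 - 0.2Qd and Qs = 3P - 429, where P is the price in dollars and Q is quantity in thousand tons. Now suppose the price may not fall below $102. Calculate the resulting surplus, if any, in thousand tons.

Rearranging demand gives Qd = 1011 - 5P. In a free market, 1011 - 5P = 3P - 429 gives the equilibrium P* = 180, Q* = 111.
Since 102 is below P* = 180, the floor does not bind and the free-market outcome prevails.
Since the control does not bind, there is no surplus.

0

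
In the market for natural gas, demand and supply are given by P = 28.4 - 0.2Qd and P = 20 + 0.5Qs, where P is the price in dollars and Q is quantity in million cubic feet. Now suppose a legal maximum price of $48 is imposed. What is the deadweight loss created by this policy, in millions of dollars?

0

Rearranging demand gives Qd = 142 - 5P; rearranging supply gives Qs = 2P - 40. Setting quantity demanded equal to quantity supplied, 142 - 5P = 2P - 40, gives P* = 26 and Q* = 12.
Since 48 is above P* = 26, the ceiling does not bind and the free-market outcome prevails.
Since the control does not bind, no trades are prevented and deadweight loss is zero.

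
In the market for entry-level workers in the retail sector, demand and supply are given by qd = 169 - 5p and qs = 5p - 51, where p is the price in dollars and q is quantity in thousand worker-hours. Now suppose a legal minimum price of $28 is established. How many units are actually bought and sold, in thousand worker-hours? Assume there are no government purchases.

Without the control the market clears where 169 - 5p = 5p - 51, i.e. p* = 22 and q* = 59.
The floor of 28 is above the equilibrium price 22, so it binds.
At p = 28: qd = 169 - 5·28 = 29 and qs = 5·28 - 51 = 89.
The quantity actually transacted is the short side, demand: 29.

29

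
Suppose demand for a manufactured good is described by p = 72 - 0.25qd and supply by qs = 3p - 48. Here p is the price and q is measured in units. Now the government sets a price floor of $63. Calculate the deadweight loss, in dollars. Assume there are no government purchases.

1050

Rearranging demand gives qd = 288 - 4p. Without the control the market clears where 288 - 4p = 3p - 48, i.e. p* = 48 and q* = 96.
Because the floor (63) lies above the market-clearing price, it is binding.
At p = 63: qd = 288 - 4·63 = 36 and qs = 3·63 - 48 = 141.
Quantity traded falls to 36. At q = 36 the demand price is (288 - 36)/4 = 63 and the supply price is (48 + 36)/3 = 28.
Deadweight loss = ½ · (63 - 28) · (96 - 36) = ½ · 35 · 60 = 1050.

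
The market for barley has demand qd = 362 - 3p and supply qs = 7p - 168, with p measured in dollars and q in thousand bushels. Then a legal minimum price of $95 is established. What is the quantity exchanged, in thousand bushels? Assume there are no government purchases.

77

Setting quantity demanded equal to quantity supplied, 362 - 3p = 7p - 168, gives p* = 53 and q* = 203.
Because the floor (95) lies above the market-clearing price, it is binding.
At p = 95: qd = 362 - 3·95 = 77 and qs = 7·95 - 168 = 497.
The quantity actually transacted is the short side, demand: 77.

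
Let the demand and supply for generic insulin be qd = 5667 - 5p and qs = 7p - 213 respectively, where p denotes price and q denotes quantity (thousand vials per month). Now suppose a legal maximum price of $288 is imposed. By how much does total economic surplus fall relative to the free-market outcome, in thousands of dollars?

342753.6

Without the control the market clears where 5667 - 5p = 7p - 213, i.e. p* = 490 and q* = 3217.
Because the ceiling (288) lies below the market-clearing price, it is binding.
At p = 288: qd = 5667 - 5·288 = 4227 and qs = 7·288 - 213 = 1803.
Quantity traded falls to 1803. At q = 1803 the demand price is (5667 - 1803)/5 = 772.8 and the supply price is (213 + 1803)/7 = 288.
Deadweight loss = ½ · (772.8 - 288) · (3217 - 1803) = ½ · 484.8 · 1414 = 342753.6.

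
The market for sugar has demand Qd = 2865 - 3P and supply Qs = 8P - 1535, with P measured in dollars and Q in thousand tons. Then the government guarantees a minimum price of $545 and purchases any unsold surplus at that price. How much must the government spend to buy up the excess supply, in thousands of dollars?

869275

Without the control the market clears where 2865 - 3P = 8P - 1535, i.e. P* = 400 and Q* = 1665.
Since 545 > 400, the floor is binding.
At P = 545: Qd = 2865 - 3·545 = 1230 and Qs = 8·545 - 1535 = 2825.
Surplus = Qs - Qd = 1595.
Government expenditure = surplus × support price = 1595 × 545 = 869275.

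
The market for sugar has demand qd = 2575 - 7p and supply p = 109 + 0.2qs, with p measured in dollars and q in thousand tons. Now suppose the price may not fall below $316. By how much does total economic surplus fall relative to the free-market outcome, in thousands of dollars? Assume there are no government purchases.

26342.4

Rearranging supply gives qs = 5p - 545. In a free market, 2575 - 7p = 5p - 545 gives the equilibrium p* = 260, q* = 755.
The floor of 316 is above the equilibrium price 260, so it binds.
At p = 316: qd = 2575 - 7·316 = 363 and qs = 5·316 - 545 = 1035.
Quantity traded falls to 363. At q = 363 the demand price is (2575 - 363)/7 = 316 and the supply price is (545 + 363)/5 = 181.6.
Deadweight loss = ½ · (316 - 181.6) · (755 - 363) = ½ · 134.4 · 392 = 26342.4.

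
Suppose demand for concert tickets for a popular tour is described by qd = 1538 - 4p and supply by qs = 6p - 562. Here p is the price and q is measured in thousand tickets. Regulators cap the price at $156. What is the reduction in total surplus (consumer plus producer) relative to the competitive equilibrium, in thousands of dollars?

21870

In a free market, 1538 - 4p = 6p - 562 gives the equilibrium p* = 210, q* = 698.
Since 156 < 210, the ceiling is binding.
At p = 156: qd = 1538 - 4·156 = 914 and qs = 6·156 - 562 = 374.
Quantity traded falls to 374. At q = 374 the demand price is (1538 - 374)/4 = 291 and the supply price is (562 + 374)/6 = 156.
Deadweight loss = ½ · (291 - 156) · (698 - 374) = ½ · 135 · 324 = 21870.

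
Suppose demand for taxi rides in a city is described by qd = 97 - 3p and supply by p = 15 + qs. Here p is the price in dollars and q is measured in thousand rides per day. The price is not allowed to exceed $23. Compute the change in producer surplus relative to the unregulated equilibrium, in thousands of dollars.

Rearranging supply gives qs = p - 15. Equilibrium: 97 - 3p = p - 15, so 112 = 4p and p* = 28, q* = 13.
The ceiling of 23 is below the equilibrium price 28, so it binds.
At p = 23: qd = 97 - 3·23 = 28 and qs = 23 - 15 = 8.
Producer surplus without the control is ½ · (28 - 15) · 13 = 84.5.
With the ceiling, producers sell 8 units at 23, so PS = ½ · (23 - 15) · 8 = 32.
Change in producer surplus = 32 - 84.5 = -52.5.

-52.5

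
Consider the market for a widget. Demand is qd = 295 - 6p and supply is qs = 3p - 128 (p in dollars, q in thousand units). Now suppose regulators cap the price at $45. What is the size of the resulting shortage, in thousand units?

Equilibrium: 295 - 6p = 3p - 128, so 423 = 9p and p* = 47, q* = 13.
Because the ceiling (45) lies below the market-clearing price, it is binding.
At p = 45: qd = 295 - 6·45 = 25 and qs = 3·45 - 128 = 7.
Shortage = qd - qs = 25 - 7 = 18.

18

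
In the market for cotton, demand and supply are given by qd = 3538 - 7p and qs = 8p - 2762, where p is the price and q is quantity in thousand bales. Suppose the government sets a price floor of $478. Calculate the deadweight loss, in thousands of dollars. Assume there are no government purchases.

22076.25

Setting quantity demanded equal to quantity supplied, 3538 - 7p = 8p - 2762, gives p* = 420 and q* = 598.
Since 478 > 420, the floor is binding.
At p = 478: qd = 3538 - 7·478 = 192 and qs = 8·478 - 2762 = 1062.
Quantity traded falls to 192. At q = 192 the demand price is (3538 - 192)/7 = 478 and the supply price is (2762 + 192)/8 = 369.25.
Deadweight loss = ½ · (478 - 369.25) · (598 - 192) = ½ · 108.75 · 406 = 22076.25.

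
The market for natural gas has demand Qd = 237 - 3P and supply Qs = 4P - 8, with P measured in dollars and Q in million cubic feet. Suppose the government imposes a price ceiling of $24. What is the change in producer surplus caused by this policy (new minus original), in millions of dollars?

-1210

Without the control the market clears where 237 - 3P = 4P - 8, i.e. P* = 35 and Q* = 132.
Because the ceiling (24) lies below the market-clearing price, it is binding.
At P = 24: Qd = 237 - 3·24 = 165 and Qs = 4·24 - 8 = 88.
Producer surplus without the control is ½ · (35 - 2) · 132 = 2178.
With the ceiling, producers sell 88 units at 24, so PS = ½ · (24 - 2) · 88 = 968.
Change in producer surplus = 968 - 2178 = -1210.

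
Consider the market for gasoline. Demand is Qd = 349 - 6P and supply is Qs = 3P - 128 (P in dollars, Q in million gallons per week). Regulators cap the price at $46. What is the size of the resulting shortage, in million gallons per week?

63

Equilibrium: 349 - 6P = 3P - 128, so 477 = 9P and P* = 53, Q* = 31.
The ceiling of 46 is below the equilibrium price 53, so it binds.
At P = 46: Qd = 349 - 6·46 = 73 and Qs = 3·46 - 128 = 10.
Shortage = Qd - Qs = 73 - 10 = 63.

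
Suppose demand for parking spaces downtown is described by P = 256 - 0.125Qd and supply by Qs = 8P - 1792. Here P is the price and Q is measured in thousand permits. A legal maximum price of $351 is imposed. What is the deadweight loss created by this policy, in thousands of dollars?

0

Rearranging demand gives Qd = 2048 - 8P. In a free market, 2048 - 8P = 8P - 1792 gives the equilibrium P* = 240, Q* = 128.
The ceiling of 351 is above the equilibrium price 240, so it is not binding; the market clears at P* = 240, Q* = 128.
Since the control does not bind, no trades are prevented and deadweight loss is zero.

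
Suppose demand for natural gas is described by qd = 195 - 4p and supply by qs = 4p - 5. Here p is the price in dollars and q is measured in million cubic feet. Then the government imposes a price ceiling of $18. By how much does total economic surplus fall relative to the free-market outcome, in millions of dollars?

Setting quantity demanded equal to quantity supplied, 195 - 4p = 4p - 5, gives p* = 25 and q* = 95.
Because the ceiling (18) lies below the market-clearing price, it is binding.
At p = 18: qd = 195 - 4·18 = 123 and qs = 4·18 - 5 = 67.
Quantity traded falls to 67. At q = 67 the demand price is (195 - 67)/4 = 32 and the supply price is (5 + 67)/4 = 18.
Deadweight loss = ½ · (32 - 18) · (95 - 67) = ½ · 14 · 28 = 196.

196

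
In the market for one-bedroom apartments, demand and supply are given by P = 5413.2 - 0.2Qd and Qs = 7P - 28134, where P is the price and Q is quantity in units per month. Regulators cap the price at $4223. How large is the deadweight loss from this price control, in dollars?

Rearranging demand gives Qd = 27066 - 5P. Equilibrium: 27066 - 5P = 7P - 28134, so 55200 = 12P and P* = 4600, Q* = 4066.
Because the ceiling (4223) lies below the market-clearing price, it is binding.
At P = 4223: Qd = 27066 - 5·4223 = 5951 and Qs = 7·4223 - 28134 = 1427.
Quantity traded falls to 1427. At Q = 1427 the demand price is (27066 - 1427)/5 = 5127.8 and the supply price is (28134 + 1427)/7 = 4223.
Deadweight loss = ½ · (5127.8 - 4223) · (4066 - 1427) = ½ · 904.8 · 2639 = 1193883.6.

1193883.6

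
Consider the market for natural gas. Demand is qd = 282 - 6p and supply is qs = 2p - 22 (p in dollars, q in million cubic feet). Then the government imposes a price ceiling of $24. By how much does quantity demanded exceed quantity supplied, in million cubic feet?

112

In a free market, 282 - 6p = 2p - 22 gives the equilibrium p* = 38, q* = 54.
Since 24 < 38, the ceiling is binding.
At p = 24: qd = 282 - 6·24 = 138 and qs = 2·24 - 22 = 26.
Shortage = qd - qs = 138 - 26 = 112.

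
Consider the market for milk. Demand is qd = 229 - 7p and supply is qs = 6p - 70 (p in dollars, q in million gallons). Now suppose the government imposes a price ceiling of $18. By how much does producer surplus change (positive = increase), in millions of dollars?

Without the control the market clears where 229 - 7p = 6p - 70, i.e. p* = 23 and q* = 68.
Since 18 < 23, the ceiling is binding.
At p = 18: qd = 229 - 7·18 = 103 and qs = 6·18 - 70 = 38.
Producer surplus without the control is ½ · (23 - 35/3) · 68 = 1156/3.
With the ceiling, producers sell 38 units at 18, so PS = ½ · (18 - 35/3) · 38 = 361/3.
Change in producer surplus = 361/3 - 1156/3 = -265.

-265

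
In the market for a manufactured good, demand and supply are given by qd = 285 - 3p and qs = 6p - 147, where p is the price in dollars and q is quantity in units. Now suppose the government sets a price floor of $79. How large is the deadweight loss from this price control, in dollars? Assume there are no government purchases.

2162.25

Without the control the market clears where 285 - 3p = 6p - 147, i.e. p* = 48 and q* = 141.
Because the floor (79) lies above the market-clearing price, it is binding.
At p = 79: qd = 285 - 3·79 = 48 and qs = 6·79 - 147 = 327.
Quantity traded falls to 48. At q = 48 the demand price is (285 - 48)/3 = 79 and the supply price is (147 + 48)/6 = 32.5.
Deadweight loss = ½ · (79 - 32.5) · (141 - 48) = ½ · 46.5 · 93 = 2162.25.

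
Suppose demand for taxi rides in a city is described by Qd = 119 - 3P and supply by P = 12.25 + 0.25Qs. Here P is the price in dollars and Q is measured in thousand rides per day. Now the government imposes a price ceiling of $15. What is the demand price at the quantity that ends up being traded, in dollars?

Rearranging supply gives Qs = 4P - 49. In a free market, 119 - 3P = 4P - 49 gives the equilibrium P* = 24, Q* = 47.
Since 15 < 24, the ceiling is binding.
At P = 15: Qd = 119 - 3·15 = 74 and Qs = 4·15 - 49 = 11.
Only 11 units reach the market. On the demand curve, the marginal buyer's willingness to pay at Q = 11 is (119 - 11)/3 = 36.

36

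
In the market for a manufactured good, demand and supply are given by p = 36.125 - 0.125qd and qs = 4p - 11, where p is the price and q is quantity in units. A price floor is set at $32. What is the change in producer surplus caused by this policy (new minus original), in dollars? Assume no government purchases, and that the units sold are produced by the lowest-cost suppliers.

Rearranging demand gives qd = 289 - 8p. Without the control the market clears where 289 - 8p = 4p - 11, i.e. p* = 25 and q* = 89.
Because the floor (32) lies above the market-clearing price, it is binding.
At p = 32: qd = 289 - 8·32 = 33 and qs = 4·32 - 11 = 117.
Producer surplus without the control is ½ · (25 - 2.75) · 89 = 990.125.
With the floor, 33 units are sold at 32. The supply price at q = 33 is 11, so PS = ½ · [(32 - 2.75) + (32 - 11)] · 33 = 829.125.
Change in producer surplus = 829.125 - 990.125 = -161.

-161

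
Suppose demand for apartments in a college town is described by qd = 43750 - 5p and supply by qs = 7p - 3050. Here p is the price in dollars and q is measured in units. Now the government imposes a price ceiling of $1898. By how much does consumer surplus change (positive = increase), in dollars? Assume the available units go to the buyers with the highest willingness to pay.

Without the control the market clears where 43750 - 5p = 7p - 3050, i.e. p* = 3900 and q* = 24250.
The ceiling of 1898 is below the equilibrium price 3900, so it binds.
At p = 1898: qd = 43750 - 5·1898 = 34260 and qs = 7·1898 - 3050 = 10236.
Consumer surplus without the control is ½ · (8750 - 3900) · 24250 = 58806250.
With the ceiling, 10236 units are sold at 1898 (assume they go to the highest-value buyers). The demand price at q = 10236 is 6702.8, so CS = ½ · [(8750 - 1898) + (6702.8 - 1898)] · 10236 = 59659502.4.
Change in consumer surplus = 59659502.4 - 58806250 = 853252.4.

853252.4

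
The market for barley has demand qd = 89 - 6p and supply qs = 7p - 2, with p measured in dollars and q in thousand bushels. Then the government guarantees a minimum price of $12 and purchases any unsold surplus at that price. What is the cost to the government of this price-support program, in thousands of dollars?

780

Setting quantity demanded equal to quantity supplied, 89 - 6p = 7p - 2, gives p* = 7 and q* = 47.
Since 12 > 7, the floor is binding.
At p = 12: qd = 89 - 6·12 = 17 and qs = 7·12 - 2 = 82.
Surplus = qs - qd = 65.
Government expenditure = surplus × support price = 65 × 12 = 780.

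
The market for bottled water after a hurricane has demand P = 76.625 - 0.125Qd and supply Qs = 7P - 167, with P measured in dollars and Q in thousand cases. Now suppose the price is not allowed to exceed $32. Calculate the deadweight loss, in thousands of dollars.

2625

Rearranging demand gives Qd = 613 - 8P. Setting quantity demanded equal to quantity supplied, 613 - 8P = 7P - 167, gives P* = 52 and Q* = 197.
The ceiling of 32 is below the equilibrium price 52, so it binds.
At P = 32: Qd = 613 - 8·32 = 357 and Qs = 7·32 - 167 = 57.
Quantity traded falls to 57. At Q = 57 the demand price is (613 - 57)/8 = 69.5 and the supply price is (167 + 57)/7 = 32.
Deadweight loss = ½ · (69.5 - 32) · (197 - 57) = ½ · 37.5 · 140 = 2625.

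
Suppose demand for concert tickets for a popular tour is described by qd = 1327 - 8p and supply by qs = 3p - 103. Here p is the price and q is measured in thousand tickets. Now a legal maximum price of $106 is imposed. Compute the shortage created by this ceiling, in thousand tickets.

264

Setting quantity demanded equal to quantity supplied, 1327 - 8p = 3p - 103, gives p* = 130 and q* = 287.
Since 106 < 130, the ceiling is binding.
At p = 106: qd = 1327 - 8·106 = 479 and qs = 3·106 - 103 = 215.
Shortage = qd - qs = 479 - 215 = 264.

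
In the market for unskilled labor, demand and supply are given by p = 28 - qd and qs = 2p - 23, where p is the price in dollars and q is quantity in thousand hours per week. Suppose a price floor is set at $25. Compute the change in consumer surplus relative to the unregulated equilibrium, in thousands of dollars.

-56

Rearranging demand gives qd = 28 - p. Setting quantity demanded equal to quantity supplied, 28 - p = 2p - 23, gives p* = 17 and q* = 11.
Since 25 > 17, the floor is binding.
At p = 25: qd = 28 - 25 = 3 and qs = 2·25 - 23 = 27.
Consumer surplus without the control is ½ · (28 - 17) · 11 = 60.5.
With the floor, consumers buy 3 units at 25, so CS = ½ · (28 - 25) · 3 = 4.5.
Change in consumer surplus = 4.5 - 60.5 = -56.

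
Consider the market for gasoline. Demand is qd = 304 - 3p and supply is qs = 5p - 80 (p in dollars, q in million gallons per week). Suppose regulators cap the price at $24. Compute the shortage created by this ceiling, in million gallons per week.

192

In a free market, 304 - 3p = 5p - 80 gives the equilibrium p* = 48, q* = 160.
Because the ceiling (24) lies below the market-clearing price, it is binding.
At p = 24: qd = 304 - 3·24 = 232 and qs = 5·24 - 80 = 40.
Shortage = qd - qs = 232 - 40 = 192.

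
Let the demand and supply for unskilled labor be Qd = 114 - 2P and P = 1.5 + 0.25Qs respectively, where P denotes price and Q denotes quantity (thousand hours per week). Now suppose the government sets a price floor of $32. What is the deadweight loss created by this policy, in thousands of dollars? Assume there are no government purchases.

Rearranging supply gives Qs = 4P - 6. Without the control the market clears where 114 - 2P = 4P - 6, i.e. P* = 20 and Q* = 74.
Since 32 > 20, the floor is binding.
At P = 32: Qd = 114 - 2·32 = 50 and Qs = 4·32 - 6 = 122.
Quantity traded falls to 50. At Q = 50 the demand price is (114 - 50)/2 = 32 and the supply price is (6 + 50)/4 = 14.
Deadweight loss = ½ · (32 - 14) · (74 - 50) = ½ · 18 · 24 = 216.

216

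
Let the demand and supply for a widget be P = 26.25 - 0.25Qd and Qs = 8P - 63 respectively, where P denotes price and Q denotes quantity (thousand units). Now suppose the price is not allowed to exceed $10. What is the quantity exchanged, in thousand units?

Rearranging demand gives Qd = 105 - 4P. Setting quantity demanded equal to quantity supplied, 105 - 4P = 8P - 63, gives P* = 14 and Q* = 49.
Since 10 < 14, the ceiling is binding.
At P = 10: Qd = 105 - 4·10 = 65 and Qs = 8·10 - 63 = 17.
The quantity actually transacted is the short side, supply: 17.

17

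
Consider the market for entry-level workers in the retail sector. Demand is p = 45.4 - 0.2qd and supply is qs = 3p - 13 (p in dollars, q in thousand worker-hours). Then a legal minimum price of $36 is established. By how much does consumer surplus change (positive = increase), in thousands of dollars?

Rearranging demand gives qd = 227 - 5p. Equilibrium: 227 - 5p = 3p - 13, so 240 = 8p and p* = 30, q* = 77.
Because the floor (36) lies above the market-clearing price, it is binding.
At p = 36: qd = 227 - 5·36 = 47 and qs = 3·36 - 13 = 95.
Consumer surplus without the control is ½ · (45.4 - 30) · 77 = 592.9.
With the floor, consumers buy 47 units at 36, so CS = ½ · (45.4 - 36) · 47 = 220.9.
Change in consumer surplus = 220.9 - 592.9 = -372.

-372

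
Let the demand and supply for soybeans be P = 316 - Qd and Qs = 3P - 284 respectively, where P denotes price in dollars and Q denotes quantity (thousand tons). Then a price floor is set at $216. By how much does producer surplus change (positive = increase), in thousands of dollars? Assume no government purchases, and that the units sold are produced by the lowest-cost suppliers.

5874

Rearranging demand gives Qd = 316 - P. Equilibrium: 316 - P = 3P - 284, so 600 = 4P and P* = 150, Q* = 166.
Since 216 > 150, the floor is binding.
At P = 216: Qd = 316 - 216 = 100 and Qs = 3·216 - 284 = 364.
Producer surplus without the control is ½ · (150 - 284/3) · 166 = 13778/3.
With the floor, 100 units are sold at 216. The supply price at Q = 100 is 128, so PS = ½ · [(216 - 284/3) + (216 - 128)] · 100 = 31400/3.
Change in producer surplus = 31400/3 - 13778/3 = 5874.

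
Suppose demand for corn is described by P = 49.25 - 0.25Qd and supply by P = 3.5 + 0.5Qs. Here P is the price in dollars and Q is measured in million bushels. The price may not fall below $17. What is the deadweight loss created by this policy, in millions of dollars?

Rearranging demand gives Qd = 197 - 4P; rearranging supply gives Qs = 2P - 7. In a free market, 197 - 4P = 2P - 7 gives the equilibrium P* = 34, Q* = 61.
The floor of 17 is below the equilibrium price 34, so it is not binding; the market clears at P* = 34, Q* = 61.
Since the control does not bind, no trades are prevented and deadweight loss is zero.

0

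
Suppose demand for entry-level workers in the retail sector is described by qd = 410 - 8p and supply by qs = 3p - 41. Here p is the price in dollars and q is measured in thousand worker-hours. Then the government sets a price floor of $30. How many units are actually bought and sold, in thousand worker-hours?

82

Setting quantity demanded equal to quantity supplied, 410 - 8p = 3p - 41, gives p* = 41 and q* = 82.
The floor of 30 is below the equilibrium price 41, so it is not binding; the market clears at p* = 41, q* = 82.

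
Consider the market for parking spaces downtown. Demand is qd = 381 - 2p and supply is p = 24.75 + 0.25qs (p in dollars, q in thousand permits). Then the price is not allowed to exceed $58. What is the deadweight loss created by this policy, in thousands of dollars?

2904

Rearranging supply gives qs = 4p - 99. Without the control the market clears where 381 - 2p = 4p - 99, i.e. p* = 80 and q* = 221.
Because the ceiling (58) lies below the market-clearing price, it is binding.
At p = 58: qd = 381 - 2·58 = 265 and qs = 4·58 - 99 = 133.
Quantity traded falls to 133. At q = 133 the demand price is (381 - 133)/2 = 124 and the supply price is (99 + 133)/4 = 58.
Deadweight loss = ½ · (124 - 58) · (221 - 133) = ½ · 66 · 88 = 2904.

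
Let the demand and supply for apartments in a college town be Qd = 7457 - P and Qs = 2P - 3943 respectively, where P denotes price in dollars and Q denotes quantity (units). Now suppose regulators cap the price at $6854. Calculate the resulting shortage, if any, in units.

0

Without the control the market clears where 7457 - P = 2P - 3943, i.e. P* = 3800 and Q* = 3657.
The ceiling of 6854 is above the equilibrium price 3800, so it is not binding; the market clears at P* = 3800, Q* = 3657.
Since the control does not bind, there is no shortage.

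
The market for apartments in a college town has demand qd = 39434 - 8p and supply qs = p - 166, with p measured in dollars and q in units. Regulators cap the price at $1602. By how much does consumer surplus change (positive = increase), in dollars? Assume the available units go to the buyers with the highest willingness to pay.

3528627.75

In a free market, 39434 - 8p = p - 166 gives the equilibrium p* = 4400, q* = 4234.
The ceiling of 1602 is below the equilibrium price 4400, so it binds.
At p = 1602: qd = 39434 - 8·1602 = 26618 and qs = 1602 - 166 = 1436.
Consumer surplus without the control is ½ · (4929.25 - 4400) · 4234 = 1120422.25.
With the ceiling, 1436 units are sold at 1602 (assume they go to the highest-value buyers). The demand price at q = 1436 is 4749.75, so CS = ½ · [(4929.25 - 1602) + (4749.75 - 1602)] · 1436 = 4649050.
Change in consumer surplus = 4649050 - 1120422.25 = 3528627.75.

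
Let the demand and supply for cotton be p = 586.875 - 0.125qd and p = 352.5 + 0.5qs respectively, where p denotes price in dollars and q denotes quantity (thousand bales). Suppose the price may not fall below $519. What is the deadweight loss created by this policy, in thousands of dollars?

0

Rearranging demand gives qd = 4695 - 8p; rearranging supply gives qs = 2p - 705. Without the control the market clears where 4695 - 8p = 2p - 705, i.e. p* = 540 and q* = 375.
Since 519 is below p* = 540, the floor does not bind and the free-market outcome prevails.
Since the control does not bind, no trades are prevented and deadweight loss is zero.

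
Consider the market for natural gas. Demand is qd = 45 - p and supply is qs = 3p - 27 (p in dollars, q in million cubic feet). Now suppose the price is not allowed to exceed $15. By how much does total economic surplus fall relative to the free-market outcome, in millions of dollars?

Equilibrium: 45 - p = 3p - 27, so 72 = 4p and p* = 18, q* = 27.
Because the ceiling (15) lies below the market-clearing price, it is binding.
At p = 15: qd = 45 - 15 = 30 and qs = 3·15 - 27 = 18.
Quantity traded falls to 18. At q = 18 the demand price is 45 - 18 = 27 and the supply price is (27 + 18)/3 = 15.
Deadweight loss = ½ · (27 - 15) · (27 - 18) = ½ · 12 · 9 = 54.

54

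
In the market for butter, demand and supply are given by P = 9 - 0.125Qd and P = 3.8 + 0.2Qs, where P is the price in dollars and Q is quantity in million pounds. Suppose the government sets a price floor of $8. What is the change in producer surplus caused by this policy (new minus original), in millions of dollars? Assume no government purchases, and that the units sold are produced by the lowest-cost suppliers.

1.6

Rearranging demand gives Qd = 72 - 8P; rearranging supply gives Qs = 5P - 19. Equilibrium: 72 - 8P = 5P - 19, so 91 = 13P and P* = 7, Q* = 16.
The floor of 8 is above the equilibrium price 7, so it binds.
At P = 8: Qd = 72 - 8·8 = 8 and Qs = 5·8 - 19 = 21.
Producer surplus without the control is ½ · (7 - 3.8) · 16 = 25.6.
With the floor, 8 units are sold at 8. The supply price at Q = 8 is 5.4, so PS = ½ · [(8 - 3.8) + (8 - 5.4)] · 8 = 27.2.
Change in producer surplus = 27.2 - 25.6 = 1.6.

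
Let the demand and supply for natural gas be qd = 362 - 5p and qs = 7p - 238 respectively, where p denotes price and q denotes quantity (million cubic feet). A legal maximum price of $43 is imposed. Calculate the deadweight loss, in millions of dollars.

Setting quantity demanded equal to quantity supplied, 362 - 5p = 7p - 238, gives p* = 50 and q* = 112.
Because the ceiling (43) lies below the market-clearing price, it is binding.
At p = 43: qd = 362 - 5·43 = 147 and qs = 7·43 - 238 = 63.
Quantity traded falls to 63. At q = 63 the demand price is (362 - 63)/5 = 59.8 and the supply price is (238 + 63)/7 = 43.
Deadweight loss = ½ · (59.8 - 43) · (112 - 63) = ½ · 16.8 · 49 = 411.6.

411.6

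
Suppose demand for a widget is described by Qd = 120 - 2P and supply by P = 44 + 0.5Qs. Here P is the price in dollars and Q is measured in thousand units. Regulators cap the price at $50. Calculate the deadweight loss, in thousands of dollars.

8

Rearranging supply gives Qs = 2P - 88. Without the control the market clears where 120 - 2P = 2P - 88, i.e. P* = 52 and Q* = 16.
Because the ceiling (50) lies below the market-clearing price, it is binding.
At P = 50: Qd = 120 - 2·50 = 20 and Qs = 2·50 - 88 = 12.
Quantity traded falls to 12. At Q = 12 the demand price is (120 - 12)/2 = 54 and the supply price is (88 + 12)/2 = 50.
Deadweight loss = ½ · (54 - 50) · (16 - 12) = ½ · 4 · 4 = 8.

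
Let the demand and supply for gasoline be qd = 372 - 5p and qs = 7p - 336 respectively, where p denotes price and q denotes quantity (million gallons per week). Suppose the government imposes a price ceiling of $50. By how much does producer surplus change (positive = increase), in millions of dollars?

Setting quantity demanded equal to quantity supplied, 372 - 5p = 7p - 336, gives p* = 59 and q* = 77.
Since 50 < 59, the ceiling is binding.
At p = 50: qd = 372 - 5·50 = 122 and qs = 7·50 - 336 = 14.
Producer surplus without the control is ½ · (59 - 48) · 77 = 423.5.
With the ceiling, producers sell 14 units at 50, so PS = ½ · (50 - 48) · 14 = 14.
Change in producer surplus = 14 - 423.5 = -409.5.

-409.5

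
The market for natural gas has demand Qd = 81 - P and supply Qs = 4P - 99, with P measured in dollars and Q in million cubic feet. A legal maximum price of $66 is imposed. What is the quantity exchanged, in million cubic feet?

45

Equilibrium: 81 - P = 4P - 99, so 180 = 5P and P* = 36, Q* = 45.
Since 66 is above P* = 36, the ceiling does not bind and the free-market outcome prevails.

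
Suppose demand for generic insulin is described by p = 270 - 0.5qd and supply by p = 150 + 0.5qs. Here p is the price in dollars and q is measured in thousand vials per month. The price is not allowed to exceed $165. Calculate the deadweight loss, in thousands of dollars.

Rearranging demand gives qd = 540 - 2p; rearranging supply gives qs = 2p - 300. In a free market, 540 - 2p = 2p - 300 gives the equilibrium p* = 210, q* = 120.
Since 165 < 210, the ceiling is binding.
At p = 165: qd = 540 - 2·165 = 210 and qs = 2·165 - 300 = 30.
Quantity traded falls to 30. At q = 30 the demand price is (540 - 30)/2 = 255 and the supply price is (300 + 30)/2 = 165.
Deadweight loss = ½ · (255 - 165) · (120 - 30) = ½ · 90 · 90 = 4050.

4050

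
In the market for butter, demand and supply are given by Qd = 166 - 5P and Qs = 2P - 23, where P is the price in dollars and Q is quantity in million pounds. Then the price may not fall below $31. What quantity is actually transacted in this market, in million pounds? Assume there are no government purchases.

Equilibrium: 166 - 5P = 2P - 23, so 189 = 7P and P* = 27, Q* = 31.
Since 31 > 27, the floor is binding.
At P = 31: Qd = 166 - 5·31 = 11 and Qs = 2·31 - 23 = 39.
The quantity actually transacted is the short side, demand: 11.

11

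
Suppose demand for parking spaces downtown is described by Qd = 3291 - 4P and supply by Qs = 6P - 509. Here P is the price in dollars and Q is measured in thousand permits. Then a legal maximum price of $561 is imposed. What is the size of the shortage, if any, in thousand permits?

0

Equilibrium: 3291 - 4P = 6P - 509, so 3800 = 10P and P* = 380, Q* = 1771.
Since 561 is above P* = 380, the ceiling does not bind and the free-market outcome prevails.
Since the control does not bind, there is no shortage.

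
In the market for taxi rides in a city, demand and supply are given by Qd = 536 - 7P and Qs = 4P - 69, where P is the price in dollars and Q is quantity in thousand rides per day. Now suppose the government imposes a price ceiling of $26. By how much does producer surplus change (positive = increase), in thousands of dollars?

Equilibrium: 536 - 7P = 4P - 69, so 605 = 11P and P* = 55, Q* = 151.
Since 26 < 55, the ceiling is binding.
At P = 26: Qd = 536 - 7·26 = 354 and Qs = 4·26 - 69 = 35.
Producer surplus without the control is ½ · (55 - 17.25) · 151 = 2850.125.
With the ceiling, producers sell 35 units at 26, so PS = ½ · (26 - 17.25) · 35 = 153.125.
Change in producer surplus = 153.125 - 2850.125 = -2697.

-2697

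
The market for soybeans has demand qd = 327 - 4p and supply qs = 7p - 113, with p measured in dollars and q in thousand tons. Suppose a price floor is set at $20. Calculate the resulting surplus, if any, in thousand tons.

0

Setting quantity demanded equal to quantity supplied, 327 - 4p = 7p - 113, gives p* = 40 and q* = 167.
The floor of 20 is below the equilibrium price 40, so it is not binding; the market clears at p* = 40, q* = 167.
Since the control does not bind, there is no surplus.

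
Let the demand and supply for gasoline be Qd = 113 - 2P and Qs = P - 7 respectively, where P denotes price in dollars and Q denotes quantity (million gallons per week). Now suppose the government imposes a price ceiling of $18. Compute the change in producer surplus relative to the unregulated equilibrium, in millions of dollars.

-484

Setting quantity demanded equal to quantity supplied, 113 - 2P = P - 7, gives P* = 40 and Q* = 33.
Because the ceiling (18) lies below the market-clearing price, it is binding.
At P = 18: Qd = 113 - 2·18 = 77 and Qs = 18 - 7 = 11.
Producer surplus without the control is ½ · (40 - 7) · 33 = 544.5.
With the ceiling, producers sell 11 units at 18, so PS = ½ · (18 - 7) · 11 = 60.5.
Change in producer surplus = 60.5 - 544.5 = -484.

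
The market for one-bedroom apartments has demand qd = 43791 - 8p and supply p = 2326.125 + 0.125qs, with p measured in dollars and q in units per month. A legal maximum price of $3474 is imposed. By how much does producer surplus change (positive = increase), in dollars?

-4637862

Rearranging supply gives qs = 8p - 18609. Equilibrium: 43791 - 8p = 8p - 18609, so 62400 = 16p and p* = 3900, q* = 12591.
The ceiling of 3474 is below the equilibrium price 3900, so it binds.
At p = 3474: qd = 43791 - 8·3474 = 15999 and qs = 8·3474 - 18609 = 9183.
Producer surplus without the control is ½ · (3900 - 2326.125) · 12591 = 9908330.0625.
With the ceiling, producers sell 9183 units at 3474, so PS = ½ · (3474 - 2326.125) · 9183 = 5270468.0625.
Change in producer surplus = 5270468.0625 - 9908330.0625 = -4637862.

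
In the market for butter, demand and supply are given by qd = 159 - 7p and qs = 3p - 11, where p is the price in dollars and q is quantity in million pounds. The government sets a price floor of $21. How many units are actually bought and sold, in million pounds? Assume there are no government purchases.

12

In a free market, 159 - 7p = 3p - 11 gives the equilibrium p* = 17, q* = 40.
Since 21 > 17, the floor is binding.
At p = 21: qd = 159 - 7·21 = 12 and qs = 3·21 - 11 = 52.
The quantity actually transacted is the short side, demand: 12.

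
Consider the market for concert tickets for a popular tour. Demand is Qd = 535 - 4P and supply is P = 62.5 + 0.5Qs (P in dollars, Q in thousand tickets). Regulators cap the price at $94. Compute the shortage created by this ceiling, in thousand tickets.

96

Rearranging supply gives Qs = 2P - 125. In a free market, 535 - 4P = 2P - 125 gives the equilibrium P* = 110, Q* = 95.
Since 94 < 110, the ceiling is binding.
At P = 94: Qd = 535 - 4·94 = 159 and Qs = 2·94 - 125 = 63.
Shortage = Qd - Qs = 159 - 63 = 96.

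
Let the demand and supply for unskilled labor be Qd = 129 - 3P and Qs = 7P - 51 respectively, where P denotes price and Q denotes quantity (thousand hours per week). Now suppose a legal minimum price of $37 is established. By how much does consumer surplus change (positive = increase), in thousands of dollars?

Without the control the market clears where 129 - 3P = 7P - 51, i.e. P* = 18 and Q* = 75.
Since 37 > 18, the floor is binding.
At P = 37: Qd = 129 - 3·37 = 18 and Qs = 7·37 - 51 = 208.
Consumer surplus without the control is ½ · (43 - 18) · 75 = 937.5.
With the floor, consumers buy 18 units at 37, so CS = ½ · (43 - 37) · 18 = 54.
Change in consumer surplus = 54 - 937.5 = -883.5.

-883.5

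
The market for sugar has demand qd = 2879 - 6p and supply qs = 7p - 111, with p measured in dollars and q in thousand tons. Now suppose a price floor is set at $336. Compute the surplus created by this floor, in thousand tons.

1378

Without the control the market clears where 2879 - 6p = 7p - 111, i.e. p* = 230 and q* = 1499.
The floor of 336 is above the equilibrium price 230, so it binds.
At p = 336: qd = 2879 - 6·336 = 863 and qs = 7·336 - 111 = 2241.
Surplus = qs - qd = 2241 - 863 = 1378.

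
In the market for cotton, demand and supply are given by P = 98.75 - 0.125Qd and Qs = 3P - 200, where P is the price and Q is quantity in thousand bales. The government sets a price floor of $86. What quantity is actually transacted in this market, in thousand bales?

Rearranging demand gives Qd = 790 - 8P. Without the control the market clears where 790 - 8P = 3P - 200, i.e. P* = 90 and Q* = 70.
Since 86 is below P* = 90, the floor does not bind and the free-market outcome prevails.

70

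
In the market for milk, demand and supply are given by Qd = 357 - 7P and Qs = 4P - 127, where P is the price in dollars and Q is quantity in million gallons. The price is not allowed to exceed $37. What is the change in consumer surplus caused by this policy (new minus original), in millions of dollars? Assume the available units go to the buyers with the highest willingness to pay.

91

Setting quantity demanded equal to quantity supplied, 357 - 7P = 4P - 127, gives P* = 44 and Q* = 49.
Because the ceiling (37) lies below the market-clearing price, it is binding.
At P = 37: Qd = 357 - 7·37 = 98 and Qs = 4·37 - 127 = 21.
Consumer surplus without the control is ½ · (51 - 44) · 49 = 171.5.
With the ceiling, 21 units are sold at 37 (assume they go to the highest-value buyers). The demand price at Q = 21 is 48, so CS = ½ · [(51 - 37) + (48 - 37)] · 21 = 262.5.
Change in consumer surplus = 262.5 - 171.5 = 91.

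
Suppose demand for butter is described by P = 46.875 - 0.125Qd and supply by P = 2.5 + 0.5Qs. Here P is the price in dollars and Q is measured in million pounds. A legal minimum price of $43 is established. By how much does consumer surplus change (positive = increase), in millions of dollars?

Rearranging demand gives Qd = 375 - 8P; rearranging supply gives Qs = 2P - 5. Equilibrium: 375 - 8P = 2P - 5, so 380 = 10P and P* = 38, Q* = 71.
Since 43 > 38, the floor is binding.
At P = 43: Qd = 375 - 8·43 = 31 and Qs = 2·43 - 5 = 81.
Consumer surplus without the control is ½ · (46.875 - 38) · 71 = 315.0625.
With the floor, consumers buy 31 units at 43, so CS = ½ · (46.875 - 43) · 31 = 60.0625.
Change in consumer surplus = 60.0625 - 315.0625 = -255.

-255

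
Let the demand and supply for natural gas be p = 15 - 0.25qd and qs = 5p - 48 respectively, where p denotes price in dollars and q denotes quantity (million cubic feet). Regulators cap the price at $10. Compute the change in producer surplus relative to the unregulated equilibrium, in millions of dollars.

Rearranging demand gives qd = 60 - 4p. Equilibrium: 60 - 4p = 5p - 48, so 108 = 9p and p* = 12, q* = 12.
Since 10 < 12, the ceiling is binding.
At p = 10: qd = 60 - 4·10 = 20 and qs = 5·10 - 48 = 2.
Producer surplus without the control is ½ · (12 - 9.6) · 12 = 14.4.
With the ceiling, producers sell 2 units at 10, so PS = ½ · (10 - 9.6) · 2 = 0.4.
Change in producer surplus = 0.4 - 14.4 = -14.

-14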